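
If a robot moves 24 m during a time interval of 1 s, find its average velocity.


Given: distance d = 24 m, time t = 1 s
Using v = d / t
v = 24 / 1
v = 24 m/s

24 m/s


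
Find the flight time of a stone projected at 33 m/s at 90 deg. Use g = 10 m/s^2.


Given: v0 = 33 m/s, theta = 90 deg, g = 10 m/s^2
sin(90) = 1
Using T = 2*v0*sin(theta) / g
T = 2*33*1 / 10
T = 66 / 10
T = 33/5 s

33/5 s


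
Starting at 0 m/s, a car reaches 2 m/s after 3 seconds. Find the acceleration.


Given: initial velocity v0 = 0 m/s, final velocity v = 2 m/s, time t = 3 s
Using a = (v - v0) / t
a = (2 - 0) / 3
a = 2 / 3
a = 2/3 m/s^2

2/3 m/s^2


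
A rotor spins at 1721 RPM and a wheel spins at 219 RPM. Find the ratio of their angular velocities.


Given: RPM_A = 1721, RPM_B = 219
omega = 2*pi*RPM/60, so omega_A/omega_B = RPM_A / RPM_B
omega_A/omega_B = 1721 / 219
omega_A/omega_B = 1721/219

1721/219


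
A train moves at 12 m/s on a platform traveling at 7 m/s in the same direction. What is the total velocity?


Given: object velocity = 12 m/s, platform velocity = 7 m/s (same direction)
Using classical velocity addition: v_total = v_object + v_platform
v_total = 12 + 7
v_total = 19 m/s

19 m/s


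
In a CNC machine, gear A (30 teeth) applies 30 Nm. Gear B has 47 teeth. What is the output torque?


Given: N1 = 30, N2 = 47, T1 = 30 Nm
Using T2/T1 = N2/N1
T2 = T1 * N2 / N1
T2 = 30 * 47 / 30
T2 = 1410 / 30
T2 = 47 Nm

47 Nm


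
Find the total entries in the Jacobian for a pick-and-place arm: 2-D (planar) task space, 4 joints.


Given: task space dimension = 2, joints = 4
Jacobian is a 2 x 4 matrix
Total entries = rows * columns
Total = 2 * 4
Total = 8

8


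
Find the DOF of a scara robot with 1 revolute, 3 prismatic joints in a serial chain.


Given: serial robot with 1 revolute, 3 prismatic joints
DOF contribution per joint type: revolute=1, prismatic=1, spherical=3, fixed=0
DOF = 1*1 + 3*1
DOF = 4

4


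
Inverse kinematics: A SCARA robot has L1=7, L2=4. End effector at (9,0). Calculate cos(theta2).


Given: L1 = 7, L2 = 4, target (x, y) = (9, 0)
Using cos(theta2) = (x^2 + y^2 - L1^2 - L2^2) / (2*L1*L2)
x^2 + y^2 = 9^2 + 0 = 81
L1^2 + L2^2 = 49 + 16 = 65
Numerator = 81 - 65 = 16
Denominator = 2*7*4 = 56
cos(theta2) = 16/56 = 2/7

2/7


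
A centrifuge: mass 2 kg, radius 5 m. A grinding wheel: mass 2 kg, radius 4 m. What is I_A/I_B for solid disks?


Given: M1=2 kg, R1=5 m, M2=2 kg, R2=4 m
For a disk: I = (1/2)*M*R^2, so I_A/I_B = (M1*R1^2)/(M2*R2^2)
M1*R1^2 = 2*25 = 50
M2*R2^2 = 2*16 = 32
I_A/I_B = 50/32 = 25/16

25/16


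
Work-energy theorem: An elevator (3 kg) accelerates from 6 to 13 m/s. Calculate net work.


Given: m = 3 kg, v0 = 6 m/s, v = 13 m/s
Using W = (1/2)*m*(v^2 - v0^2)
v^2 = 13^2 = 169
v0^2 = 6^2 = 36
v^2 - v0^2 = 169 - 36 = 133
W = (1/2)*3*133 = 399/2 J

399/2 J


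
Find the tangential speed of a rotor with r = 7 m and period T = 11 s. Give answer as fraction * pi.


Given: radius r = 7 m, period T = 11 s
Using v = 2*pi*r / T
v = 2*pi*7 / 11
v = 14*pi / 11
v = 14/11*pi m/s

14/11*pi m/s


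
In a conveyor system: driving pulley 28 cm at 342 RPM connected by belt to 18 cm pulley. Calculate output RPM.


Given: D1 = 28 cm, w1 = 342 RPM, D2 = 18 cm
Using D1*w1 = D2*w2
w2 = D1*w1 / D2
w2 = 28*342 / 18
w2 = 9576 / 18
w2 = 532 RPM

532 RPM


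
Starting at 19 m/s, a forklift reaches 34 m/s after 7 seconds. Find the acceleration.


Given: initial velocity v0 = 19 m/s, final velocity v = 34 m/s, time t = 7 s
Using a = (v - v0) / t
a = (34 - 19) / 7
a = 15 / 7
a = 15/7 m/s^2

15/7 m/s^2


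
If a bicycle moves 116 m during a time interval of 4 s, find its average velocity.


Given: distance d = 116 m, time t = 4 s
Using v = d / t
v = 116 / 4
v = 29 m/s

29 m/s


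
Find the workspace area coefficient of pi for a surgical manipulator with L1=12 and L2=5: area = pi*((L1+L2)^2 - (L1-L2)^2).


Given: L1 = 12, L2 = 5
(L1+L2)^2 = (17)^2 = 289
(L1-L2)^2 = (7)^2 = 49
Difference = 289 - 49 = 240
This equals 4*L1*L2 = 4*12*5 = 240
Workspace area = 240*pi

240


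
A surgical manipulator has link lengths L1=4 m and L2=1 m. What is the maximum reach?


Given: L1 = 4 m, L2 = 1 m
For a 2-link planar arm, max reach = L1 + L2 (fully extended)
Max reach = 4 + 1
Max reach = 5 m

5 m


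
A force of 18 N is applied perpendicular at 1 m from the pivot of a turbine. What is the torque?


Given: F = 18 N, r = 1 m, angle = 90 deg (perpendicular)
Using tau = F * r * sin(90)
sin(90) = 1
tau = 18 * 1 * 1
tau = 18 Nm

18 Nm


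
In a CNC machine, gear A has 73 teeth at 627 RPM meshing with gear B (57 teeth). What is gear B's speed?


Given: N1 = 73 teeth, w1 = 627 RPM, N2 = 57 teeth
Using N1*w1 = N2*w2
w2 = N1*w1 / N2
w2 = 73*627 / 57
w2 = 45771 / 57
w2 = 803 RPM

803 RPM


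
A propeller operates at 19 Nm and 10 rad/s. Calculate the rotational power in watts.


Given: tau = 19 Nm, omega = 10 rad/s
Using P = tau * omega
P = 19 * 10
P = 190 W

190 W


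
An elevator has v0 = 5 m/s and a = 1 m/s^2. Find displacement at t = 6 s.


Given: v0 = 5 m/s, a = 1 m/s^2, t = 6 s
Using s = v0*t + (1/2)*a*t^2
s = 5*6 + (1/2)*1*6^2
s = 30 + (1/2)*36
s = 30 + 18
s = 48

48 m


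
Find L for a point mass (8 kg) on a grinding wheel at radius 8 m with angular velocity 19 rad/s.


Given: m = 8 kg, r = 8 m, omega = 19 rad/s
For a point mass: I = m*r^2
I = 8*8^2 = 8*64 = 512
L = I*omega = 512*19
L = 9728 kg*m^2/s

9728 kg*m^2/s


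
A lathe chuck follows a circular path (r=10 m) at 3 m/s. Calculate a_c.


Given: v = 3 m/s, r = 10 m
Using a_c = v^2 / r
a_c = 3^2 / 10
a_c = 9 / 10
a_c = 9/10 m/s^2

9/10 m/s^2


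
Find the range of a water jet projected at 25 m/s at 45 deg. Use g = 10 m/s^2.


Given: v0 = 25 m/s, theta = 45 deg, g = 10 m/s^2
sin(2*45) = sin(90) = 1
Using R = v0^2 * sin(2*theta) / g
R = 25^2 * 1 / 10
R = 625 / 10
R = 125/2 m

125/2 m


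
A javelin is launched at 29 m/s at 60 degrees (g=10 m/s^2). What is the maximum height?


Given: v0 = 29 m/s, theta = 60 deg, g = 10 m/s^2
sin^2(60) = 3/4
Using H = v0^2 * sin^2(theta) / (2*g)
H = 29^2 * 3/4 / (2*10)
H = 841 * 3/4 / 20
H = 2523/4 / 20
H = 2523/80 m

2523/80 m


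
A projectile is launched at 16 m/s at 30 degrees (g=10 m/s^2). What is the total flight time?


Given: v0 = 16 m/s, theta = 30 deg, g = 10 m/s^2
sin(30) = 1/2
Using T = 2*v0*sin(theta) / g
T = 2*16*1/2 / 10
T = 16 / 10
T = 8/5 s

8/5 s


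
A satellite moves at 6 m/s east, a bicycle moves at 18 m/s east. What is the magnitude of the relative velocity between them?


Given: v_A = 6 m/s east, v_B = 18 m/s east
Both move in the same direction; relative speed = |v_A - v_B|
|6 - 18| = |-12|
= 12 m/s

12 m/s


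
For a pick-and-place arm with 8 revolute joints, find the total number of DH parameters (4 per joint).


Given: 8 joints, 4 DH parameters per joint (d, theta, a, alpha)
Total DH parameters = number_of_joints * 4
Total = 8 * 4
Total = 32

32


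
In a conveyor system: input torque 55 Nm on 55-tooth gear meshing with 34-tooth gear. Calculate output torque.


Given: N1 = 55, N2 = 34, T1 = 55 Nm
Using T2/T1 = N2/N1
T2 = T1 * N2 / N1
T2 = 55 * 34 / 55
T2 = 1870 / 55
T2 = 34 Nm

34 Nm


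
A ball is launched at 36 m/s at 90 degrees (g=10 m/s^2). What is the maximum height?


Given: v0 = 36 m/s, theta = 90 deg, g = 10 m/s^2
sin^2(90) = 1
Using H = v0^2 * sin^2(theta) / (2*g)
H = 36^2 * 1 / (2*10)
H = 1296 * 1 / 20
H = 1296 / 20
H = 324/5 m

324/5 m


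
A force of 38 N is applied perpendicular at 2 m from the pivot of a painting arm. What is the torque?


Given: F = 38 N, r = 2 m, angle = 90 deg (perpendicular)
Using tau = F * r * sin(90)
sin(90) = 1
tau = 38 * 2 * 1
tau = 76 Nm

76 Nm


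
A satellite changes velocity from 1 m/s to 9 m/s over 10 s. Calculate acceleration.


Given: initial velocity v0 = 1 m/s, final velocity v = 9 m/s, time t = 10 s
Using a = (v - v0) / t
a = (9 - 1) / 10
a = 8 / 10
a = 4/5 m/s^2

4/5 m/s^2


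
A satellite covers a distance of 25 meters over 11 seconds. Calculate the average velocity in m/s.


Given: distance d = 25 m, time t = 11 s
Using v = d / t
v = 25 / 11
v = 25/11 m/s

25/11 m/s


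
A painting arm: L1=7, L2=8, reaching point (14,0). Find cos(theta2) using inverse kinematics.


Given: L1 = 7, L2 = 8, target (x, y) = (14, 0)
Using cos(theta2) = (x^2 + y^2 - L1^2 - L2^2) / (2*L1*L2)
x^2 + y^2 = 14^2 + 0 = 196
L1^2 + L2^2 = 49 + 64 = 113
Numerator = 196 - 113 = 83
Denominator = 2*7*8 = 112
cos(theta2) = 83/112 = 83/112

83/112


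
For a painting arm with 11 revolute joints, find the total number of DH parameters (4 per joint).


Given: 11 joints, 4 DH parameters per joint (d, theta, a, alpha)
Total DH parameters = number_of_joints * 4
Total = 11 * 4
Total = 44

44


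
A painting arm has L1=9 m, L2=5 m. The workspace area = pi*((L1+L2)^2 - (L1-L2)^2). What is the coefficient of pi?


Given: L1 = 9, L2 = 5
(L1+L2)^2 = (14)^2 = 196
(L1-L2)^2 = (4)^2 = 16
Difference = 196 - 16 = 180
This equals 4*L1*L2 = 4*9*5 = 180
Workspace area = 180*pi

180


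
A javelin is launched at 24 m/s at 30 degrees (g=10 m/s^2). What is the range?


Given: v0 = 24 m/s, theta = 30 deg, g = 10 m/s^2
sin(2*30) = sin(60) = sqrt(3)/2
Using R = v0^2 * sin(2*theta) / g
R = 24^2 * (sqrt(3)/2) / 10
R = 576 * sqrt(3) / 20
R = 144/5*sqrt(3) m

144/5*sqrt(3) m


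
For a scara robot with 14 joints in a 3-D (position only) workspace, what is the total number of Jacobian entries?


Given: task space dimension = 3, joints = 14
Jacobian is a 3 x 14 matrix
Total entries = rows * columns
Total = 3 * 14
Total = 42

42


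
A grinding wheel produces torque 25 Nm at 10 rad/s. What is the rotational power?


Given: tau = 25 Nm, omega = 10 rad/s
Using P = tau * omega
P = 25 * 10
P = 250 W

250 W


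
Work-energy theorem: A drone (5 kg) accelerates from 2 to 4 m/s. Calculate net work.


Given: m = 5 kg, v0 = 2 m/s, v = 4 m/s
Using W = (1/2)*m*(v^2 - v0^2)
v^2 = 4^2 = 16
v0^2 = 2^2 = 4
v^2 - v0^2 = 16 - 4 = 12
W = (1/2)*5*12 = 30 J

30 J


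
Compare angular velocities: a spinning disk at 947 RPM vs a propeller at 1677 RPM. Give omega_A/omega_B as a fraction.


Given: RPM_A = 947, RPM_B = 1677
omega = 2*pi*RPM/60, so omega_A/omega_B = RPM_A / RPM_B
omega_A/omega_B = 947 / 1677
omega_A/omega_B = 947/1677

947/1677


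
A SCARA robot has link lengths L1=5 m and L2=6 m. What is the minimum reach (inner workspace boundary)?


Given: L1 = 5 m, L2 = 6 m
For a 2-link planar arm, min reach = |L1 - L2| (second link folded back)
Min reach = |5 - 6|
Min reach = 1 m

1 m


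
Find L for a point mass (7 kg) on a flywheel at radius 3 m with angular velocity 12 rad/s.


Given: m = 7 kg, r = 3 m, omega = 12 rad/s
For a point mass: I = m*r^2
I = 7*3^2 = 7*9 = 63
L = I*omega = 63*12
L = 756 kg*m^2/s

756 kg*m^2/s


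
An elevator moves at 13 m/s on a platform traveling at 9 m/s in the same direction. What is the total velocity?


Given: object velocity = 13 m/s, platform velocity = 9 m/s (same direction)
Using classical velocity addition: v_total = v_object + v_platform
v_total = 13 + 9
v_total = 22 m/s

22 m/s


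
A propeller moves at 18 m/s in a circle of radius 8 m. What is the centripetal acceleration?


Given: v = 18 m/s, r = 8 m
Using a_c = v^2 / r
a_c = 18^2 / 8
a_c = 324 / 8
a_c = 81/2 m/s^2

81/2 m/s^2


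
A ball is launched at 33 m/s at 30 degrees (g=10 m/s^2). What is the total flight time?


Given: v0 = 33 m/s, theta = 30 deg, g = 10 m/s^2
sin(30) = 1/2
Using T = 2*v0*sin(theta) / g
T = 2*33*1/2 / 10
T = 33 / 10
T = 33/10 s

33/10 s


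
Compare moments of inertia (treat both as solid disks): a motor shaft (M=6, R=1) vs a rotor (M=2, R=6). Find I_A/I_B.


Given: M1=6 kg, R1=1 m, M2=2 kg, R2=6 m
For a disk: I = (1/2)*M*R^2, so I_A/I_B = (M1*R1^2)/(M2*R2^2)
M1*R1^2 = 6*1 = 6
M2*R2^2 = 2*36 = 72
I_A/I_B = 6/72 = 1/12

1/12


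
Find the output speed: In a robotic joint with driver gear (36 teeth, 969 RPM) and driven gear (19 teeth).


Given: N1 = 36 teeth, w1 = 969 RPM, N2 = 19 teeth
Using N1*w1 = N2*w2
w2 = N1*w1 / N2
w2 = 36*969 / 19
w2 = 34884 / 19
w2 = 1836 RPM

1836 RPM


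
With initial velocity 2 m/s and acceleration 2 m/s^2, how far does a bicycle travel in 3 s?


Given: v0 = 2 m/s, a = 2 m/s^2, t = 3 s
Using s = v0*t + (1/2)*a*t^2
s = 2*3 + (1/2)*2*3^2
s = 6 + (1/2)*18
s = 6 + 9
s = 15

15 m


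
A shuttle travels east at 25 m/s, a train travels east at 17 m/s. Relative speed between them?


Given: v_A = 25 m/s east, v_B = 17 m/s east
Both move in the same direction; relative speed = |v_A - v_B|
|25 - 17| = |8|
= 8 m/s

8 m/s


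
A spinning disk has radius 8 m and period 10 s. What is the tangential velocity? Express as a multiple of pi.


Given: radius r = 8 m, period T = 10 s
Using v = 2*pi*r / T
v = 2*pi*8 / 10
v = 16*pi / 10
v = 8/5*pi m/s

8/5*pi m/s


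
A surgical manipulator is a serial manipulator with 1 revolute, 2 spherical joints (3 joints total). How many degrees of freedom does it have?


Given: serial robot with 1 revolute, 2 spherical joints
DOF contribution per joint type: revolute=1, prismatic=1, spherical=3, fixed=0
DOF = 1*1 + 2*3
DOF = 7

7


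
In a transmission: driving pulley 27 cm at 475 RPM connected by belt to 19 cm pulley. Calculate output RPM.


Given: D1 = 27 cm, w1 = 475 RPM, D2 = 19 cm
Using D1*w1 = D2*w2
w2 = D1*w1 / D2
w2 = 27*475 / 19
w2 = 12825 / 19
w2 = 675 RPM

675 RPM


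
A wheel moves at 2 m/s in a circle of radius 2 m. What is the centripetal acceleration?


Given: v = 2 m/s, r = 2 m
Using a_c = v^2 / r
a_c = 2^2 / 2
a_c = 4 / 2
a_c = 2 m/s^2

2 m/s^2


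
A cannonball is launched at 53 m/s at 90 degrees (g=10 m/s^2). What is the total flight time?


Given: v0 = 53 m/s, theta = 90 deg, g = 10 m/s^2
sin(90) = 1
Using T = 2*v0*sin(theta) / g
T = 2*53*1 / 10
T = 106 / 10
T = 53/5 s

53/5 s


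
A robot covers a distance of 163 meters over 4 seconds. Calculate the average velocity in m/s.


Given: distance d = 163 m, time t = 4 s
Using v = d / t
v = 163 / 4
v = 163/4 m/s

163/4 m/s


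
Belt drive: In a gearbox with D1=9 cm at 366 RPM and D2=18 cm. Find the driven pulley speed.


Given: D1 = 9 cm, w1 = 366 RPM, D2 = 18 cm
Using D1*w1 = D2*w2
w2 = D1*w1 / D2
w2 = 9*366 / 18
w2 = 3294 / 18
w2 = 183 RPM

183 RPM


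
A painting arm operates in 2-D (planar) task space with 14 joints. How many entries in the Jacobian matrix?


Given: task space dimension = 2, joints = 14
Jacobian is a 2 x 14 matrix
Total entries = rows * columns
Total = 2 * 14
Total = 28

28


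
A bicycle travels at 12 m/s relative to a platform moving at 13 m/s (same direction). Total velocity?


Given: object velocity = 12 m/s, platform velocity = 13 m/s (same direction)
Using classical velocity addition: v_total = v_object + v_platform
v_total = 12 + 13
v_total = 25 m/s

25 m/s


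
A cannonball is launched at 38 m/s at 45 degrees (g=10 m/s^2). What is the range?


Given: v0 = 38 m/s, theta = 45 deg, g = 10 m/s^2
sin(2*45) = sin(90) = 1
Using R = v0^2 * sin(2*theta) / g
R = 38^2 * 1 / 10
R = 1444 / 10
R = 722/5 m

722/5 m


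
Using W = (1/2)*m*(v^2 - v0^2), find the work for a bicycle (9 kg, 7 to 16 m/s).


Given: m = 9 kg, v0 = 7 m/s, v = 16 m/s
Using W = (1/2)*m*(v^2 - v0^2)
v^2 = 16^2 = 256
v0^2 = 7^2 = 49
v^2 - v0^2 = 256 - 49 = 207
W = (1/2)*9*207 = 1863/2 J

1863/2 J


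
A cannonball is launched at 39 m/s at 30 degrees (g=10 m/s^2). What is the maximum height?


Given: v0 = 39 m/s, theta = 30 deg, g = 10 m/s^2
sin^2(30) = 1/4
Using H = v0^2 * sin^2(theta) / (2*g)
H = 39^2 * 1/4 / (2*10)
H = 1521 * 1/4 / 20
H = 1521/4 / 20
H = 1521/80 m

1521/80 m


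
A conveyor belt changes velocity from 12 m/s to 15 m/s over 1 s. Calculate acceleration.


Given: initial velocity v0 = 12 m/s, final velocity v = 15 m/s, time t = 1 s
Using a = (v - v0) / t
a = (15 - 12) / 1
a = 3 / 1
a = 3 m/s^2

3 m/s^2


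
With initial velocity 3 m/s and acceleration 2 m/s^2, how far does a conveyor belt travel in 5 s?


Given: v0 = 3 m/s, a = 2 m/s^2, t = 5 s
Using s = v0*t + (1/2)*a*t^2
s = 3*5 + (1/2)*2*5^2
s = 15 + (1/2)*50
s = 15 + 25
s = 40

40 m


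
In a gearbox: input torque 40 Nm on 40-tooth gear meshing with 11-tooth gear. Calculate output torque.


Given: N1 = 40, N2 = 11, T1 = 40 Nm
Using T2/T1 = N2/N1
T2 = T1 * N2 / N1
T2 = 40 * 11 / 40
T2 = 440 / 40
T2 = 11 Nm

11 Nm


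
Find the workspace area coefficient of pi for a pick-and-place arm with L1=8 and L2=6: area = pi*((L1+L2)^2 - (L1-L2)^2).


Given: L1 = 8, L2 = 6
(L1+L2)^2 = (14)^2 = 196
(L1-L2)^2 = (2)^2 = 4
Difference = 196 - 4 = 192
This equals 4*L1*L2 = 4*8*6 = 192
Workspace area = 192*pi

192


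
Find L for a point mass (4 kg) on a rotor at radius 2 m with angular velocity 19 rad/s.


Given: m = 4 kg, r = 2 m, omega = 19 rad/s
For a point mass: I = m*r^2
I = 4*2^2 = 4*4 = 16
L = I*omega = 16*19
L = 304 kg*m^2/s

304 kg*m^2/s


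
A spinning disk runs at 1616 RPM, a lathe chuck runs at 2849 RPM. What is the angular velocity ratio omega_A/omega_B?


Given: RPM_A = 1616, RPM_B = 2849
omega = 2*pi*RPM/60, so omega_A/omega_B = RPM_A / RPM_B
omega_A/omega_B = 1616 / 2849
omega_A/omega_B = 1616/2849

1616/2849


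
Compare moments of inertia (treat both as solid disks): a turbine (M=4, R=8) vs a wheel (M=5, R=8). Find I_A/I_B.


Given: M1=4 kg, R1=8 m, M2=5 kg, R2=8 m
For a disk: I = (1/2)*M*R^2, so I_A/I_B = (M1*R1^2)/(M2*R2^2)
M1*R1^2 = 4*64 = 256
M2*R2^2 = 5*64 = 320
I_A/I_B = 256/320 = 4/5

4/5


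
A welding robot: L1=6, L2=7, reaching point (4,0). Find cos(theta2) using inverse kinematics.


Given: L1 = 6, L2 = 7, target (x, y) = (4, 0)
Using cos(theta2) = (x^2 + y^2 - L1^2 - L2^2) / (2*L1*L2)
x^2 + y^2 = 4^2 + 0 = 16
L1^2 + L2^2 = 36 + 49 = 85
Numerator = 16 - 85 = -69
Denominator = 2*6*7 = 84
cos(theta2) = -69/84 = -23/28

-23/28


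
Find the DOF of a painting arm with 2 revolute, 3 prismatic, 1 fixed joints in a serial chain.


Given: serial robot with 2 revolute, 3 prismatic, 1 fixed joints
DOF contribution per joint type: revolute=1, prismatic=1, spherical=3, fixed=0
DOF = 2*1 + 3*1 + 1*0
DOF = 5

5


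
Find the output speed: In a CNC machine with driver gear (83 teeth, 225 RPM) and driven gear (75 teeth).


Given: N1 = 83 teeth, w1 = 225 RPM, N2 = 75 teeth
Using N1*w1 = N2*w2
w2 = N1*w1 / N2
w2 = 83*225 / 75
w2 = 18675 / 75
w2 = 249 RPM

249 RPM


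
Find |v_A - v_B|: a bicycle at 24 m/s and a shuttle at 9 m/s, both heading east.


Given: v_A = 24 m/s east, v_B = 9 m/s east
Both move in the same direction; relative speed = |v_A - v_B|
|24 - 9| = |15|
= 15 m/s

15 m/s


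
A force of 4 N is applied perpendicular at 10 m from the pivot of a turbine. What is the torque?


Given: F = 4 N, r = 10 m, angle = 90 deg (perpendicular)
Using tau = F * r * sin(90)
sin(90) = 1
tau = 4 * 10 * 1
tau = 40 Nm

40 Nm


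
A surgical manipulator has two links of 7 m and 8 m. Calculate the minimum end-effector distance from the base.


Given: L1 = 7 m, L2 = 8 m
For a 2-link planar arm, min reach = |L1 - L2| (second link folded back)
Min reach = |7 - 8|
Min reach = 1 m

1 m


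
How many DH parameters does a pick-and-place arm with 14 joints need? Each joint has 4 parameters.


Given: 14 joints, 4 DH parameters per joint (d, theta, a, alpha)
Total DH parameters = number_of_joints * 4
Total = 14 * 4
Total = 56

56


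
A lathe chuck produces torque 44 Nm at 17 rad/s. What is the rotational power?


Given: tau = 44 Nm, omega = 17 rad/s
Using P = tau * omega
P = 44 * 17
P = 748 W

748 W


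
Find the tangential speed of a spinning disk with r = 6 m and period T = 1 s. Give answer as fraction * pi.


Given: radius r = 6 m, period T = 1 s
Using v = 2*pi*r / T
v = 2*pi*6 / 1
v = 12*pi / 1
v = 12*pi m/s

12*pi m/s


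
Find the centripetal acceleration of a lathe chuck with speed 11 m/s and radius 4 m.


Given: v = 11 m/s, r = 4 m
Using a_c = v^2 / r
a_c = 11^2 / 4
a_c = 121 / 4
a_c = 121/4 m/s^2

121/4 m/s^2


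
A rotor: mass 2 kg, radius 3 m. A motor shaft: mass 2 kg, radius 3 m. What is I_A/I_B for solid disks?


Given: M1=2 kg, R1=3 m, M2=2 kg, R2=3 m
For a disk: I = (1/2)*M*R^2, so I_A/I_B = (M1*R1^2)/(M2*R2^2)
M1*R1^2 = 2*9 = 18
M2*R2^2 = 2*9 = 18
I_A/I_B = 18/18 = 1

1


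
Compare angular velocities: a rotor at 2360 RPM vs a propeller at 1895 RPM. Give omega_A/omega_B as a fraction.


Given: RPM_A = 2360, RPM_B = 1895
omega = 2*pi*RPM/60, so omega_A/omega_B = RPM_A / RPM_B
omega_A/omega_B = 2360 / 1895
omega_A/omega_B = 472/379

472/379


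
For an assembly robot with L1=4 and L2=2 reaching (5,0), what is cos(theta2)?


Given: L1 = 4, L2 = 2, target (x, y) = (5, 0)
Using cos(theta2) = (x^2 + y^2 - L1^2 - L2^2) / (2*L1*L2)
x^2 + y^2 = 5^2 + 0 = 25
L1^2 + L2^2 = 16 + 4 = 20
Numerator = 25 - 20 = 5
Denominator = 2*4*2 = 16
cos(theta2) = 5/16 = 5/16

5/16


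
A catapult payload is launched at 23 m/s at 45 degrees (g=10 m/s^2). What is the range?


Given: v0 = 23 m/s, theta = 45 deg, g = 10 m/s^2
sin(2*45) = sin(90) = 1
Using R = v0^2 * sin(2*theta) / g
R = 23^2 * 1 / 10
R = 529 / 10
R = 529/10 m

529/10 m


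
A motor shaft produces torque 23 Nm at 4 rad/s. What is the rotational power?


Given: tau = 23 Nm, omega = 4 rad/s
Using P = tau * omega
P = 23 * 4
P = 92 W

92 W


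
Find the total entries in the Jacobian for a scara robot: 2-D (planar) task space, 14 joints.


Given: task space dimension = 2, joints = 14
Jacobian is a 2 x 14 matrix
Total entries = rows * columns
Total = 2 * 14
Total = 28

28


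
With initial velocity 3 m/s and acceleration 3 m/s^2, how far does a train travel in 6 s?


Given: v0 = 3 m/s, a = 3 m/s^2, t = 6 s
Using s = v0*t + (1/2)*a*t^2
s = 3*6 + (1/2)*3*6^2
s = 18 + (1/2)*108
s = 18 + 54
s = 72

72 m


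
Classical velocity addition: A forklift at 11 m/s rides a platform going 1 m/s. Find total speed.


Given: object velocity = 11 m/s, platform velocity = 1 m/s (same direction)
Using classical velocity addition: v_total = v_object + v_platform
v_total = 11 + 1
v_total = 12 m/s

12 m/s


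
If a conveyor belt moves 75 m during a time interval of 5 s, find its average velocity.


Given: distance d = 75 m, time t = 5 s
Using v = d / t
v = 75 / 5
v = 15 m/s

15 m/s


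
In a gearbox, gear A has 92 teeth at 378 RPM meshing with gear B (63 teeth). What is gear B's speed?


Given: N1 = 92 teeth, w1 = 378 RPM, N2 = 63 teeth
Using N1*w1 = N2*w2
w2 = N1*w1 / N2
w2 = 92*378 / 63
w2 = 34776 / 63
w2 = 552 RPM

552 RPM


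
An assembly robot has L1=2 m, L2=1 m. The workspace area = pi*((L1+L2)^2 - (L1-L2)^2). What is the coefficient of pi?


Given: L1 = 2, L2 = 1
(L1+L2)^2 = (3)^2 = 9
(L1-L2)^2 = (1)^2 = 1
Difference = 9 - 1 = 8
This equals 4*L1*L2 = 4*2*1 = 8
Workspace area = 8*pi

8


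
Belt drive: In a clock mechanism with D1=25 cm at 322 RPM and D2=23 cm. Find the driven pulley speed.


Given: D1 = 25 cm, w1 = 322 RPM, D2 = 23 cm
Using D1*w1 = D2*w2
w2 = D1*w1 / D2
w2 = 25*322 / 23
w2 = 8050 / 23
w2 = 350 RPM

350 RPM


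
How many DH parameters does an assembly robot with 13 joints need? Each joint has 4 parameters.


Given: 13 joints, 4 DH parameters per joint (d, theta, a, alpha)
Total DH parameters = number_of_joints * 4
Total = 13 * 4
Total = 52

52


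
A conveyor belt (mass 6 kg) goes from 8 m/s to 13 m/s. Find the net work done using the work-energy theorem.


Given: m = 6 kg, v0 = 8 m/s, v = 13 m/s
Using W = (1/2)*m*(v^2 - v0^2)
v^2 = 13^2 = 169
v0^2 = 8^2 = 64
v^2 - v0^2 = 169 - 64 = 105
W = (1/2)*6*105 = 315 J

315 J


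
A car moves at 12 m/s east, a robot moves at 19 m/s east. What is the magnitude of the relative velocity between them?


Given: v_A = 12 m/s east, v_B = 19 m/s east
Both move in the same direction; relative speed = |v_A - v_B|
|12 - 19| = |-7|
= 7 m/s

7 m/s


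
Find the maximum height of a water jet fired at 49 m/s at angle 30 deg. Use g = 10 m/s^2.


Given: v0 = 49 m/s, theta = 30 deg, g = 10 m/s^2
sin^2(30) = 1/4
Using H = v0^2 * sin^2(theta) / (2*g)
H = 49^2 * 1/4 / (2*10)
H = 2401 * 1/4 / 20
H = 2401/4 / 20
H = 2401/80 m

2401/80 m


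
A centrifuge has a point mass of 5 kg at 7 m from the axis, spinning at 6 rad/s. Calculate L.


Given: m = 5 kg, r = 7 m, omega = 6 rad/s
For a point mass: I = m*r^2
I = 5*7^2 = 5*49 = 245
L = I*omega = 245*6
L = 1470 kg*m^2/s

1470 kg*m^2/s


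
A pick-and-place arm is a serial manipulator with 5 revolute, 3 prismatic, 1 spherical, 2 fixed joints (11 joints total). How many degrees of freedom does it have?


Given: serial robot with 5 revolute, 3 prismatic, 1 spherical, 2 fixed joints
DOF contribution per joint type: revolute=1, prismatic=1, spherical=3, fixed=0
DOF = 5*1 + 3*1 + 1*3 + 2*0
DOF = 11

11


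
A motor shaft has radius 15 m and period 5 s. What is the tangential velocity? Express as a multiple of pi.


Given: radius r = 15 m, period T = 5 s
Using v = 2*pi*r / T
v = 2*pi*15 / 5
v = 30*pi / 5
v = 6*pi m/s

6*pi m/s


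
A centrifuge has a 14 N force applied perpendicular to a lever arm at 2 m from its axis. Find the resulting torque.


Given: F = 14 N, r = 2 m, angle = 90 deg (perpendicular)
Using tau = F * r * sin(90)
sin(90) = 1
tau = 14 * 2 * 1
tau = 28 Nm

28 Nm


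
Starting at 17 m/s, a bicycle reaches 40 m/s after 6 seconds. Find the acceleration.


Given: initial velocity v0 = 17 m/s, final velocity v = 40 m/s, time t = 6 s
Using a = (v - v0) / t
a = (40 - 17) / 6
a = 23 / 6
a = 23/6 m/s^2

23/6 m/s^2


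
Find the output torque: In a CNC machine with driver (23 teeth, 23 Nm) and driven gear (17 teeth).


Given: N1 = 23, N2 = 17, T1 = 23 Nm
Using T2/T1 = N2/N1
T2 = T1 * N2 / N1
T2 = 23 * 17 / 23
T2 = 391 / 23
T2 = 17 Nm

17 Nm


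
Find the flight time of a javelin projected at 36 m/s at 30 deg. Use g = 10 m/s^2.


Given: v0 = 36 m/s, theta = 30 deg, g = 10 m/s^2
sin(30) = 1/2
Using T = 2*v0*sin(theta) / g
T = 2*36*1/2 / 10
T = 36 / 10
T = 18/5 s

18/5 s


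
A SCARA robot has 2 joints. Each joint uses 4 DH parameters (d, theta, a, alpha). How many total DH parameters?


Given: 2 joints, 4 DH parameters per joint (d, theta, a, alpha)
Total DH parameters = number_of_joints * 4
Total = 2 * 4
Total = 8

8


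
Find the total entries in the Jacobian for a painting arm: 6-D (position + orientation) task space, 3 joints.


Given: task space dimension = 6, joints = 3
Jacobian is a 6 x 3 matrix
Total entries = rows * columns
Total = 6 * 3
Total = 18

18


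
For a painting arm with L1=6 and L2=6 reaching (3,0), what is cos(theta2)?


Given: L1 = 6, L2 = 6, target (x, y) = (3, 0)
Using cos(theta2) = (x^2 + y^2 - L1^2 - L2^2) / (2*L1*L2)
x^2 + y^2 = 3^2 + 0 = 9
L1^2 + L2^2 = 36 + 36 = 72
Numerator = 9 - 72 = -63
Denominator = 2*6*6 = 72
cos(theta2) = -63/72 = -7/8

-7/8


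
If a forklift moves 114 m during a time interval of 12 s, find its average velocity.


Given: distance d = 114 m, time t = 12 s
Using v = d / t
v = 114 / 12
v = 19/2 m/s

19/2 m/s


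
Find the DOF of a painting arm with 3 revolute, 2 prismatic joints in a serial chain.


Given: serial robot with 3 revolute, 2 prismatic joints
DOF contribution per joint type: revolute=1, prismatic=1, spherical=3, fixed=0
DOF = 3*1 + 2*1
DOF = 5

5


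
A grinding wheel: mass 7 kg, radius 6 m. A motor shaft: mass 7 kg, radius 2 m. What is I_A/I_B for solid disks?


Given: M1=7 kg, R1=6 m, M2=7 kg, R2=2 m
For a disk: I = (1/2)*M*R^2, so I_A/I_B = (M1*R1^2)/(M2*R2^2)
M1*R1^2 = 7*36 = 252
M2*R2^2 = 7*4 = 28
I_A/I_B = 252/28 = 9

9


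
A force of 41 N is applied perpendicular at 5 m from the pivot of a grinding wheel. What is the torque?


Given: F = 41 N, r = 5 m, angle = 90 deg (perpendicular)
Using tau = F * r * sin(90)
sin(90) = 1
tau = 41 * 5 * 1
tau = 205 Nm

205 Nm


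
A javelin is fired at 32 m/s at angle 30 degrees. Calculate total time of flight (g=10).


Given: v0 = 32 m/s, theta = 30 deg, g = 10 m/s^2
sin(30) = 1/2
Using T = 2*v0*sin(theta) / g
T = 2*32*1/2 / 10
T = 32 / 10
T = 16/5 s

16/5 s


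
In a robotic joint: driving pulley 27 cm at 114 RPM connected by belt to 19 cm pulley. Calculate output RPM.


Given: D1 = 27 cm, w1 = 114 RPM, D2 = 19 cm
Using D1*w1 = D2*w2
w2 = D1*w1 / D2
w2 = 27*114 / 19
w2 = 3078 / 19
w2 = 162 RPM

162 RPM


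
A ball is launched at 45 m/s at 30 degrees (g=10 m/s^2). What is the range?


Given: v0 = 45 m/s, theta = 30 deg, g = 10 m/s^2
sin(2*30) = sin(60) = sqrt(3)/2
Using R = v0^2 * sin(2*theta) / g
R = 45^2 * (sqrt(3)/2) / 10
R = 2025 * sqrt(3) / 20
R = 405/4*sqrt(3) m

405/4*sqrt(3) m


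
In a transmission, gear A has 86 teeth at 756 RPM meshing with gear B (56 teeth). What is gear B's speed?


Given: N1 = 86 teeth, w1 = 756 RPM, N2 = 56 teeth
Using N1*w1 = N2*w2
w2 = N1*w1 / N2
w2 = 86*756 / 56
w2 = 65016 / 56
w2 = 1161 RPM

1161 RPM


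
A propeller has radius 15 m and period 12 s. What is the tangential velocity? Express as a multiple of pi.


Given: radius r = 15 m, period T = 12 s
Using v = 2*pi*r / T
v = 2*pi*15 / 12
v = 30*pi / 12
v = 5/2*pi m/s

5/2*pi m/s


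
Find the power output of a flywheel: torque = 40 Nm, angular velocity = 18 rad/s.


Given: tau = 40 Nm, omega = 18 rad/s
Using P = tau * omega
P = 40 * 18
P = 720 W

720 W


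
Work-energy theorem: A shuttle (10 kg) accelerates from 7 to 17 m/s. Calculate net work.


Given: m = 10 kg, v0 = 7 m/s, v = 17 m/s
Using W = (1/2)*m*(v^2 - v0^2)
v^2 = 17^2 = 289
v0^2 = 7^2 = 49
v^2 - v0^2 = 289 - 49 = 240
W = (1/2)*10*240 = 1200 J

1200 J


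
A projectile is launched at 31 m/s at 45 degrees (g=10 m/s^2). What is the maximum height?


Given: v0 = 31 m/s, theta = 45 deg, g = 10 m/s^2
sin^2(45) = 1/2
Using H = v0^2 * sin^2(theta) / (2*g)
H = 31^2 * 1/2 / (2*10)
H = 961 * 1/2 / 20
H = 961/2 / 20
H = 961/40 m

961/40 m


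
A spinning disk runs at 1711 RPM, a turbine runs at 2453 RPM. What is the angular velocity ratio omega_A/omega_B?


Given: RPM_A = 1711, RPM_B = 2453
omega = 2*pi*RPM/60, so omega_A/omega_B = RPM_A / RPM_B
omega_A/omega_B = 1711 / 2453
omega_A/omega_B = 1711/2453

1711/2453


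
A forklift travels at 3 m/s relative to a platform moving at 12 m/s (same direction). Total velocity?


Given: object velocity = 3 m/s, platform velocity = 12 m/s (same direction)
Using classical velocity addition: v_total = v_object + v_platform
v_total = 3 + 12
v_total = 15 m/s

15 m/s


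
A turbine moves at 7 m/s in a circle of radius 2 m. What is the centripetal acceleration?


Given: v = 7 m/s, r = 2 m
Using a_c = v^2 / r
a_c = 7^2 / 2
a_c = 49 / 2
a_c = 49/2 m/s^2

49/2 m/s^2


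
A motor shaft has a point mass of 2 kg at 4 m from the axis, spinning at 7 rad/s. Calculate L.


Given: m = 2 kg, r = 4 m, omega = 7 rad/s
For a point mass: I = m*r^2
I = 2*4^2 = 2*16 = 32
L = I*omega = 32*7
L = 224 kg*m^2/s

224 kg*m^2/s


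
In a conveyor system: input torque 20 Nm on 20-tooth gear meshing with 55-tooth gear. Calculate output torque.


Given: N1 = 20, N2 = 55, T1 = 20 Nm
Using T2/T1 = N2/N1
T2 = T1 * N2 / N1
T2 = 20 * 55 / 20
T2 = 1100 / 20
T2 = 55 Nm

55 Nm


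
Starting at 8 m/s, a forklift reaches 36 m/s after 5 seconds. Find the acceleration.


Given: initial velocity v0 = 8 m/s, final velocity v = 36 m/s, time t = 5 s
Using a = (v - v0) / t
a = (36 - 8) / 5
a = 28 / 5
a = 28/5 m/s^2

28/5 m/s^2


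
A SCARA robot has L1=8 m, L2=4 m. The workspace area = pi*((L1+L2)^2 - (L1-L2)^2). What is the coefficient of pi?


Given: L1 = 8, L2 = 4
(L1+L2)^2 = (12)^2 = 144
(L1-L2)^2 = (4)^2 = 16
Difference = 144 - 16 = 128
This equals 4*L1*L2 = 4*8*4 = 128
Workspace area = 128*pi

128


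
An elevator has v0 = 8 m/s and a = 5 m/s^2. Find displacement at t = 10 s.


Given: v0 = 8 m/s, a = 5 m/s^2, t = 10 s
Using s = v0*t + (1/2)*a*t^2
s = 8*10 + (1/2)*5*10^2
s = 80 + (1/2)*500
s = 80 + 250
s = 330

330 m


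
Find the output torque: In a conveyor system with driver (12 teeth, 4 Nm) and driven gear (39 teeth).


Given: N1 = 12, N2 = 39, T1 = 4 Nm
Using T2/T1 = N2/N1
T2 = T1 * N2 / N1
T2 = 4 * 39 / 12
T2 = 156 / 12
T2 = 13 Nm

13 Nm


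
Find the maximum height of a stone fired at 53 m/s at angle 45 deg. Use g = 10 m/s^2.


Given: v0 = 53 m/s, theta = 45 deg, g = 10 m/s^2
sin^2(45) = 1/2
Using H = v0^2 * sin^2(theta) / (2*g)
H = 53^2 * 1/2 / (2*10)
H = 2809 * 1/2 / 20
H = 2809/2 / 20
H = 2809/40 m

2809/40 m


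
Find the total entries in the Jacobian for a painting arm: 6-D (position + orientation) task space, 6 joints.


Given: task space dimension = 6, joints = 6
Jacobian is a 6 x 6 matrix
Total entries = rows * columns
Total = 6 * 6
Total = 36

36


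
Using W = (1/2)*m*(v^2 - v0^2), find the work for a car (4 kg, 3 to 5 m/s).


Given: m = 4 kg, v0 = 3 m/s, v = 5 m/s
Using W = (1/2)*m*(v^2 - v0^2)
v^2 = 5^2 = 25
v0^2 = 3^2 = 9
v^2 - v0^2 = 25 - 9 = 16
W = (1/2)*4*16 = 32 J

32 J


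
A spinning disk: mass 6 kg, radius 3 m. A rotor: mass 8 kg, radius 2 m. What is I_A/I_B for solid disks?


Given: M1=6 kg, R1=3 m, M2=8 kg, R2=2 m
For a disk: I = (1/2)*M*R^2, so I_A/I_B = (M1*R1^2)/(M2*R2^2)
M1*R1^2 = 6*9 = 54
M2*R2^2 = 8*4 = 32
I_A/I_B = 54/32 = 27/16

27/16


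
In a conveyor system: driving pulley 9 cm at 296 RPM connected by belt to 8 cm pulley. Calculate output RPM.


Given: D1 = 9 cm, w1 = 296 RPM, D2 = 8 cm
Using D1*w1 = D2*w2
w2 = D1*w1 / D2
w2 = 9*296 / 8
w2 = 2664 / 8
w2 = 333 RPM

333 RPM


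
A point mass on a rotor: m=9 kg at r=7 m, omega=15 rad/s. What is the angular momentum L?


Given: m = 9 kg, r = 7 m, omega = 15 rad/s
For a point mass: I = m*r^2
I = 9*7^2 = 9*49 = 441
L = I*omega = 441*15
L = 6615 kg*m^2/s

6615 kg*m^2/s


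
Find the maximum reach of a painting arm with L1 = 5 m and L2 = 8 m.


Given: L1 = 5 m, L2 = 8 m
For a 2-link planar arm, max reach = L1 + L2 (fully extended)
Max reach = 5 + 8
Max reach = 13 m

13 m


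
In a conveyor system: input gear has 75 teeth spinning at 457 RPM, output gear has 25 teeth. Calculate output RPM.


Given: N1 = 75 teeth, w1 = 457 RPM, N2 = 25 teeth
Using N1*w1 = N2*w2
w2 = N1*w1 / N2
w2 = 75*457 / 25
w2 = 34275 / 25
w2 = 1371 RPM

1371 RPM


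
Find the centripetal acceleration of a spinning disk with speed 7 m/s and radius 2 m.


Given: v = 7 m/s, r = 2 m
Using a_c = v^2 / r
a_c = 7^2 / 2
a_c = 49 / 2
a_c = 49/2 m/s^2

49/2 m/s^2


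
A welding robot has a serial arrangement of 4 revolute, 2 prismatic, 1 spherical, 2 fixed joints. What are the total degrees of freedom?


Given: serial robot with 4 revolute, 2 prismatic, 1 spherical, 2 fixed joints
DOF contribution per joint type: revolute=1, prismatic=1, spherical=3, fixed=0
DOF = 4*1 + 2*1 + 1*3 + 2*0
DOF = 9

9


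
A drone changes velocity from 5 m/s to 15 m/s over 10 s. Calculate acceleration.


Given: initial velocity v0 = 5 m/s, final velocity v = 15 m/s, time t = 10 s
Using a = (v - v0) / t
a = (15 - 5) / 10
a = 10 / 10
a = 1 m/s^2

1 m/s^2


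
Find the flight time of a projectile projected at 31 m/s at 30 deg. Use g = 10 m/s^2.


Given: v0 = 31 m/s, theta = 30 deg, g = 10 m/s^2
sin(30) = 1/2
Using T = 2*v0*sin(theta) / g
T = 2*31*1/2 / 10
T = 31 / 10
T = 31/10 s

31/10 s


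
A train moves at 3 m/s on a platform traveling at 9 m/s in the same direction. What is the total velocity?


Given: object velocity = 3 m/s, platform velocity = 9 m/s (same direction)
Using classical velocity addition: v_total = v_object + v_platform
v_total = 3 + 9
v_total = 12 m/s

12 m/s


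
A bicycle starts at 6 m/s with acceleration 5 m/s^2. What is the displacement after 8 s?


Given: v0 = 6 m/s, a = 5 m/s^2, t = 8 s
Using s = v0*t + (1/2)*a*t^2
s = 6*8 + (1/2)*5*8^2
s = 48 + (1/2)*320
s = 48 + 160
s = 208

208 m


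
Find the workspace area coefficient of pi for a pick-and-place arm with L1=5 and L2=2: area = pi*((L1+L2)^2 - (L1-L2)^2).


Given: L1 = 5, L2 = 2
(L1+L2)^2 = (7)^2 = 49
(L1-L2)^2 = (3)^2 = 9
Difference = 49 - 9 = 40
This equals 4*L1*L2 = 4*5*2 = 40
Workspace area = 40*pi

40


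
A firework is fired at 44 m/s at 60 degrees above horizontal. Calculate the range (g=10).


Given: v0 = 44 m/s, theta = 60 deg, g = 10 m/s^2
sin(2*60) = sin(120) = sqrt(3)/2
Using R = v0^2 * sin(2*theta) / g
R = 44^2 * (sqrt(3)/2) / 10
R = 1936 * sqrt(3) / 20
R = 484/5*sqrt(3) m

484/5*sqrt(3) m


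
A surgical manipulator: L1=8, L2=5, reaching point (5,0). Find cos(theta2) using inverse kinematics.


Given: L1 = 8, L2 = 5, target (x, y) = (5, 0)
Using cos(theta2) = (x^2 + y^2 - L1^2 - L2^2) / (2*L1*L2)
x^2 + y^2 = 5^2 + 0 = 25
L1^2 + L2^2 = 64 + 25 = 89
Numerator = 25 - 89 = -64
Denominator = 2*8*5 = 80
cos(theta2) = -64/80 = -4/5

-4/5


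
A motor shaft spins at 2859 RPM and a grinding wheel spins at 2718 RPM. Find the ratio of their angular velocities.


Given: RPM_A = 2859, RPM_B = 2718
omega = 2*pi*RPM/60, so omega_A/omega_B = RPM_A / RPM_B
omega_A/omega_B = 2859 / 2718
omega_A/omega_B = 953/906

953/906


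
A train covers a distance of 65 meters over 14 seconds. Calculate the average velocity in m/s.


Given: distance d = 65 m, time t = 14 s
Using v = d / t
v = 65 / 14
v = 65/14 m/s

65/14 m/s


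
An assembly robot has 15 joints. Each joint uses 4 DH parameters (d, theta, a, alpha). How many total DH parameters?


Given: 15 joints, 4 DH parameters per joint (d, theta, a, alpha)
Total DH parameters = number_of_joints * 4
Total = 15 * 4
Total = 60

60


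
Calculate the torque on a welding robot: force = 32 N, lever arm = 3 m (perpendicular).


Given: F = 32 N, r = 3 m, angle = 90 deg (perpendicular)
Using tau = F * r * sin(90)
sin(90) = 1
tau = 32 * 3 * 1
tau = 96 Nm

96 Nm


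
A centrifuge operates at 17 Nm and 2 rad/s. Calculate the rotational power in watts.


Given: tau = 17 Nm, omega = 2 rad/s
Using P = tau * omega
P = 17 * 2
P = 34 W

34 W


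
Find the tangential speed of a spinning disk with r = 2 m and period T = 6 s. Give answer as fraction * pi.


Given: radius r = 2 m, period T = 6 s
Using v = 2*pi*r / T
v = 2*pi*2 / 6
v = 4*pi / 6
v = 2/3*pi m/s

2/3*pi m/s


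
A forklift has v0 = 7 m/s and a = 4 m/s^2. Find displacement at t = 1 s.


Given: v0 = 7 m/s, a = 4 m/s^2, t = 1 s
Using s = v0*t + (1/2)*a*t^2
s = 7*1 + (1/2)*4*1^2
s = 7 + (1/2)*4
s = 7 + 2
s = 9

9 m


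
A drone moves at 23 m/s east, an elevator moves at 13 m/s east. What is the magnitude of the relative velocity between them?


Given: v_A = 23 m/s east, v_B = 13 m/s east
Both move in the same direction; relative speed = |v_A - v_B|
|23 - 13| = |10|
= 10 m/s

10 m/s


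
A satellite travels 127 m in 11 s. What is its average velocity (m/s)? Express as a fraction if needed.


Given: distance d = 127 m, time t = 11 s
Using v = d / t
v = 127 / 11
v = 127/11 m/s

127/11 m/s


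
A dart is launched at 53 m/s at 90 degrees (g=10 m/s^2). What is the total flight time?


Given: v0 = 53 m/s, theta = 90 deg, g = 10 m/s^2
sin(90) = 1
Using T = 2*v0*sin(theta) / g
T = 2*53*1 / 10
T = 106 / 10
T = 53/5 s

53/5 s


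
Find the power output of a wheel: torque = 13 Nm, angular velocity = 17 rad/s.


Given: tau = 13 Nm, omega = 17 rad/s
Using P = tau * omega
P = 13 * 17
P = 221 W

221 W


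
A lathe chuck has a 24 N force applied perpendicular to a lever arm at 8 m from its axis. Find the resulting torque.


Given: F = 24 N, r = 8 m, angle = 90 deg (perpendicular)
Using tau = F * r * sin(90)
sin(90) = 1
tau = 24 * 8 * 1
tau = 192 Nm

192 Nm


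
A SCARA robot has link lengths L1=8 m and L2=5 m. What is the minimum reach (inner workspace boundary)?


Given: L1 = 8 m, L2 = 5 m
For a 2-link planar arm, min reach = |L1 - L2| (second link folded back)
Min reach = |8 - 5|
Min reach = 3 m

3 m
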